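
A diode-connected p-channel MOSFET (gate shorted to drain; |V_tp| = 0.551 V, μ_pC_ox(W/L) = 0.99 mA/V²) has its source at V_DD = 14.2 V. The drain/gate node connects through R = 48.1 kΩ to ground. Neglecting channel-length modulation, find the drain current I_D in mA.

With gate tied to drain, V_SG = V_SD ≥ V_SG − |V_tp|, so the device is in saturation.
KCL at the drain: ½ k_p (V_SG − |V_tp|)² = (V_DD − V_SG)/R.
Let x = V_SG − 0.551. Then 23.8 x² + x − 13.65 = 0, giving x = 0.736 V (positive root), so V_SG = 1.29 V.
I_D = (V_DD − V_SG)/R = (14.2 − 1.29) / 48.1 = 0.268 mA.

I_D = 0.268 mA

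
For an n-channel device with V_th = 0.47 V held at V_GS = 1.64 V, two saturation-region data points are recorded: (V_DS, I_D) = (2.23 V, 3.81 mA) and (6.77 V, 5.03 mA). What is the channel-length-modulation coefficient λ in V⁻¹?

λ = 0.0837 V⁻¹

With V_GS fixed, I_D ∝ (1 + λ V_DS) in saturation, so I_D2/I_D1 = (1 + λ V_DS2)/(1 + λ V_DS1).
5.03/3.81 = 1.32 = (1 + 6.77 λ)/(1 + 2.23 λ).
Solving: λ (I_D1 V_DS2 − I_D2 V_DS1) = I_D2 − I_D1, so λ = (5.03 − 3.81) / (3.81 × 6.77 − 5.03 × 2.23) = 1.22 / 14.6 = 0.0837 V⁻¹.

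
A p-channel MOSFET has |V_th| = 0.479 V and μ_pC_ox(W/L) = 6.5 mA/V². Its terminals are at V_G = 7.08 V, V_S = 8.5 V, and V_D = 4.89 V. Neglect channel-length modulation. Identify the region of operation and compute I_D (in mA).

V_SG = V_S − V_G = 8.5 − 7.08 = 1.42 V; V_SD = V_S − V_D = 8.5 − 4.89 = 3.61 V.
V_ov = V_SG − |V_th| = 1.42 − 0.479 = 0.941 V.
Since V_SD = 3.61 V ≥ V_ov = 0.941 V, the device is in saturation.
I_D = ½ k_p V_ov² = 0.5 × 6.5 × 0.941² = 2.88 mA.

Saturation; I_D = 2.88 mA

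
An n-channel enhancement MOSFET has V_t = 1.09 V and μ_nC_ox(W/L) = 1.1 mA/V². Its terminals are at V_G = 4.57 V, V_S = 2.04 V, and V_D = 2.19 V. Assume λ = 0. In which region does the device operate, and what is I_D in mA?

Triode; I_D = 0.225 mA

V_GS = V_G − V_S = 4.57 − 2.04 = 2.53 V; V_DS = V_D − V_S = 2.19 − 2.04 = 0.15 V.
V_ov = V_GS − V_t = 2.53 − 1.09 = 1.44 V.
Since V_DS = 0.15 V < V_ov = 1.44 V, the device is in the triode region.
I_D = k_n [V_ov · V_DS − ½ V_DS²] = 1.1 × [1.44 × 0.15 − 0.5 × 0.15²] = 0.225 mA.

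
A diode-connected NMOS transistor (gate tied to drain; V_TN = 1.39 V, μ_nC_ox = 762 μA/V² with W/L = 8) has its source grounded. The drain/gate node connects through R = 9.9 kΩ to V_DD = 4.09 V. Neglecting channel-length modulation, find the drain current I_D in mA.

With gate tied to drain, V_GS = V_DS ≥ V_GS − V_TN, so the device is in saturation.
k_n = μ_nC_ox · (W/L) = 6.096 mA/V².
KCL at the drain: ½ k_n (V_GS − V_TN)² = (V_DD − V_GS)/R.
Let x = V_GS − 1.39. Then 30.2 x² + x − 2.7 = 0, giving x = 0.283 V (positive root), so V_GS = 1.67 V.
I_D = (V_DD − V_GS)/R = (4.09 − 1.67) / 9.9 = 0.244 mA.

I_D = 0.244 mA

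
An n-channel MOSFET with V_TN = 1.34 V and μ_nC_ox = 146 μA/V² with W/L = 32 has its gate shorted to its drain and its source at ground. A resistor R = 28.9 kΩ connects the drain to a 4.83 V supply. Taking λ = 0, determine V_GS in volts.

With gate tied to drain, V_GS = V_DS ≥ V_GS − V_TN, so the device is in saturation.
k_n = μ_nC_ox · (W/L) = 4.672 mA/V².
KCL at the drain: ½ k_n (V_GS − V_TN)² = (V_DD − V_GS)/R.
Let x = V_GS − 1.34. Then 67.5 x² + x − 3.49 = 0, giving x = 0.22 V (positive root), so V_GS = 1.56 V.
I_D = (V_DD − V_GS)/R = (4.83 − 1.56) / 28.9 = 0.113 mA.

V_GS = 1.56 V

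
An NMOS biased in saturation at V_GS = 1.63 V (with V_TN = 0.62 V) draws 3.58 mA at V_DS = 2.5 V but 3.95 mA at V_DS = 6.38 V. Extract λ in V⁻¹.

With V_GS fixed, I_D ∝ (1 + λ V_DS) in saturation, so I_D2/I_D1 = (1 + λ V_DS2)/(1 + λ V_DS1).
3.95/3.58 = 1.103 = (1 + 6.38 λ)/(1 + 2.5 λ).
Solving: λ (I_D1 V_DS2 − I_D2 V_DS1) = I_D2 − I_D1, so λ = (3.95 − 3.58) / (3.58 × 6.38 − 3.95 × 2.5) = 0.37 / 13 = 0.0285 V⁻¹.

λ = 0.0285 V⁻¹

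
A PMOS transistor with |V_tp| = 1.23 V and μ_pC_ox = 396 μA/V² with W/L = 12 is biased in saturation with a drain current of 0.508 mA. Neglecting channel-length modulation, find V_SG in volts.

k_p = μ_pC_ox · (W/L) = 4.752 mA/V².
In saturation I_D = ½ k_p (V_SG − |V_tp|)², so V_SG − |V_tp| = √(2 I_D / k_p) = √(2 × 0.508 / 4.752) = 0.462 V.
V_SG = 1.23 + 0.462 = 1.69 V.

V_SG = 1.69 V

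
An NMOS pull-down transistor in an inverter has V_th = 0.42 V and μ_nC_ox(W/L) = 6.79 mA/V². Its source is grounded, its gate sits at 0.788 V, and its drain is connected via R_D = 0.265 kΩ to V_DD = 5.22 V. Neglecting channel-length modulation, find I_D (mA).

I_D = 0.460 mA

V_GS = V_G = 0.788 V, so V_ov = 0.788 − 0.42 = 0.368 V.
Assume saturation: I_D = ½ k_n V_ov² = 0.5 × 6.79 × 0.368² = 0.46 mA, giving V_DS = V_DD − I_D R_D = 5.22 − 0.46 × 0.265 = 5.1 V.
V_DS = 5.1 V ≥ V_ov = 0.368 V, confirming saturation.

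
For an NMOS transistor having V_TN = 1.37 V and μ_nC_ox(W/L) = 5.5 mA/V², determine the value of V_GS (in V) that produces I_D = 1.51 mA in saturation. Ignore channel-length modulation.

In saturation I_D = ½ k_n (V_GS − V_TN)², so V_GS − V_TN = √(2 I_D / k_n) = √(2 × 1.51 / 5.5) = 0.741 V.
V_GS = 1.37 + 0.741 = 2.11 V.

V_GS = 2.11 V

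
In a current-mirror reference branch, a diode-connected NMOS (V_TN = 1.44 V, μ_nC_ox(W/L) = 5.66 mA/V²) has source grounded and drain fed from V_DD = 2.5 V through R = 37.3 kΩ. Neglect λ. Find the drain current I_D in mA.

With gate tied to drain, V_GS = V_DS ≥ V_GS − V_TN, so the device is in saturation.
KCL at the drain: ½ k_n (V_GS − V_TN)² = (V_DD − V_GS)/R.
Let x = V_GS − 1.44. Then 106 x² + x − 1.06 = 0, giving x = 0.0956 V (positive root), so V_GS = 1.54 V.
I_D = (V_DD − V_GS)/R = (2.5 − 1.54) / 37.3 = 0.0259 mA.

I_D = 0.0259 mA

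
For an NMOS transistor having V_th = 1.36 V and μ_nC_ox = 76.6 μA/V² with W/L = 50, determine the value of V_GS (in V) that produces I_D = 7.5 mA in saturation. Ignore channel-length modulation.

V_GS = 3.34 V

k_n = μ_nC_ox · (W/L) = 3.83 mA/V².
In saturation I_D = ½ k_n (V_GS − V_th)², so V_GS − V_th = √(2 I_D / k_n) = √(2 × 7.5 / 3.83) = 1.98 V.
V_GS = 1.36 + 1.98 = 3.34 V.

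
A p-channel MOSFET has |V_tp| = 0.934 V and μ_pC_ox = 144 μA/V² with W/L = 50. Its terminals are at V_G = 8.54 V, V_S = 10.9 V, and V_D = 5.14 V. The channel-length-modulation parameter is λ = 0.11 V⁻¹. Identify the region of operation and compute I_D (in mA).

V_SG = V_S − V_G = 10.9 − 8.54 = 2.36 V; V_SD = V_S − V_D = 10.9 − 5.14 = 5.76 V.
k_p = μ_pC_ox · (W/L) = 7.2 mA/V².
V_ov = V_SG − |V_tp| = 2.36 − 0.934 = 1.43 V.
Since V_SD = 5.76 V ≥ V_ov = 1.43 V, the device is in saturation.
I_D = ½ k_p V_ov² (1 + λ V_SD) = 0.5 × 7.2 × 1.43² × (1 + 0.11 × 5.76) = 12 mA.

Saturation; I_D = 12.0 mA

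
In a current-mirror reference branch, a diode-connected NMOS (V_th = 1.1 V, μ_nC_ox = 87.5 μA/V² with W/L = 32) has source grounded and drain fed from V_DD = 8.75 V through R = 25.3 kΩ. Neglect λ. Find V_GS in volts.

With gate tied to drain, V_GS = V_DS ≥ V_GS − V_th, so the device is in saturation.
k_n = μ_nC_ox · (W/L) = 2.8 mA/V².
KCL at the drain: ½ k_n (V_GS − V_th)² = (V_DD − V_GS)/R.
Let x = V_GS − 1.1. Then 35.4 x² + x − 7.65 = 0, giving x = 0.451 V (positive root), so V_GS = 1.55 V.
I_D = (V_DD − V_GS)/R = (8.75 − 1.55) / 25.3 = 0.285 mA.

V_GS = 1.55 V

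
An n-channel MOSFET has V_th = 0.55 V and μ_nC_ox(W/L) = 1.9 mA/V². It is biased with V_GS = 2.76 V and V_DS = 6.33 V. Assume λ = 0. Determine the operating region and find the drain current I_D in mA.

Saturation; I_D = 4.64 mA

V_ov = V_GS − V_th = 2.76 − 0.55 = 2.21 V.
Since V_DS = 6.33 V ≥ V_ov = 2.21 V, the device is in saturation.
I_D = ½ k_n V_ov² = 0.5 × 1.9 × 2.21² = 4.64 mA.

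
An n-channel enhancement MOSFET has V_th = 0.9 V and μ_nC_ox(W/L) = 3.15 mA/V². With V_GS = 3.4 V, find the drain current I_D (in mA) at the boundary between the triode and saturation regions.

I_D = 9.84 mA

At the boundary V_DS = V_ov = V_GS − V_th = 3.4 − 0.9 = 2.5 V.
I_D = ½ k_n V_ov² = 0.5 × 3.15 × 2.5² = 9.84 mA.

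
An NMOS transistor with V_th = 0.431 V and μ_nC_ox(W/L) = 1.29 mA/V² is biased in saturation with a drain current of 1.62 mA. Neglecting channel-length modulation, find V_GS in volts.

In saturation I_D = ½ k_n (V_GS − V_th)², so V_GS − V_th = √(2 I_D / k_n) = √(2 × 1.62 / 1.29) = 1.58 V.
V_GS = 0.431 + 1.58 = 2.02 V.

V_GS = 2.02 V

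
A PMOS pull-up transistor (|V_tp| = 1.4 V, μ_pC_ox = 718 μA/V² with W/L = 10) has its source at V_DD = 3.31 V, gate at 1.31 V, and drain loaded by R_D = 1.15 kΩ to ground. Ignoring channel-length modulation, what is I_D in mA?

I_D = 1.29 mA

V_SG = V_DD − V_G = 3.31 − 1.31 = 2 V, so V_ov = 2 − 1.4 = 0.6 V.
k_p = μ_pC_ox · (W/L) = 7.18 mA/V².
Assume saturation: I_D = ½ k_p V_ov² = 0.5 × 7.18 × 0.6² = 1.29 mA, giving V_SD = V_DD − I_D R_D = 3.31 − 1.29 × 1.15 = 1.82 V.
V_SD = 1.82 V ≥ V_ov = 0.6 V, confirming saturation.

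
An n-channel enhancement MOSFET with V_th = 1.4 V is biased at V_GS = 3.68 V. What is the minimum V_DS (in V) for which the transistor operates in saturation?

V_DS,sat = 2.28 V

The boundary between triode and saturation is V_DS = V_GS − V_th = V_ov.
V_ov = 3.68 − 1.4 = 2.28 V.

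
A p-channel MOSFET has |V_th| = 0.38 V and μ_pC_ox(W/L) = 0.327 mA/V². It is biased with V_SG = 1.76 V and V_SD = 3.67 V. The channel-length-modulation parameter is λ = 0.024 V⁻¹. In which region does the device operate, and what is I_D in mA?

V_ov = V_SG − |V_th| = 1.76 − 0.38 = 1.38 V.
Since V_SD = 3.67 V ≥ V_ov = 1.38 V, the device is in saturation.
I_D = ½ k_p V_ov² (1 + λ V_SD) = 0.5 × 0.327 × 1.38² × (1 + 0.024 × 3.67) = 0.339 mA.

Saturation; I_D = 0.339 mA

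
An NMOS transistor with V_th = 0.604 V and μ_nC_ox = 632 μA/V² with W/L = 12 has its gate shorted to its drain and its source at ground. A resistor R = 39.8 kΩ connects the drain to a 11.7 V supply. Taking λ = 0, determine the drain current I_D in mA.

I_D = 0.272 mA

With gate tied to drain, V_GS = V_DS ≥ V_GS − V_th, so the device is in saturation.
k_n = μ_nC_ox · (W/L) = 7.584 mA/V².
KCL at the drain: ½ k_n (V_GS − V_th)² = (V_DD − V_GS)/R.
Let x = V_GS − 0.604. Then 151 x² + x − 11.1 = 0, giving x = 0.268 V (positive root), so V_GS = 0.872 V.
I_D = (V_DD − V_GS)/R = (11.7 − 0.872) / 39.8 = 0.272 mA.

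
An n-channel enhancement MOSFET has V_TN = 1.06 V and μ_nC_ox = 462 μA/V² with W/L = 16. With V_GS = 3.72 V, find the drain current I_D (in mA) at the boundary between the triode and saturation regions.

I_D = 26.2 mA

At the boundary V_DS = V_ov = V_GS − V_TN = 3.72 − 1.06 = 2.66 V.
k_n = μ_nC_ox · (W/L) = 7.392 mA/V².
I_D = ½ k_n V_ov² = 0.5 × 7.392 × 2.66² = 26.2 mA.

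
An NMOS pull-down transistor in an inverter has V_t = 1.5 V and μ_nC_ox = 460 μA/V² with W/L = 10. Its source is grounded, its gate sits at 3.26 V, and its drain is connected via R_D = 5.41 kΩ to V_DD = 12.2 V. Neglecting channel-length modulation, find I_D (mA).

I_D = 2.20 mA

V_GS = V_G = 3.26 V, so V_ov = 3.26 − 1.5 = 1.76 V.
k_n = μ_nC_ox · (W/L) = 4.6 mA/V².
Assume saturation: I_D = ½ k_n V_ov² = 0.5 × 4.6 × 1.76² = 7.12 mA, giving V_DS = V_DD − I_D R_D = 12.2 − 7.12 × 5.41 = -26.3 V.
But -26.3 V < V_ov = 1.76 V, so the device is actually in triode.
In triode I_D = k_n[V_ov V_DS − ½ V_DS²] and I_D = (V_DD − V_DS)/R_D. Equating: 12.4 V_DS² − 44.8 V_DS + 12.2 = 0, giving V_DS = 0.297 V (the root below V_ov).
I_D = (12.2 − 0.297) / 5.41 = 2.2 mA.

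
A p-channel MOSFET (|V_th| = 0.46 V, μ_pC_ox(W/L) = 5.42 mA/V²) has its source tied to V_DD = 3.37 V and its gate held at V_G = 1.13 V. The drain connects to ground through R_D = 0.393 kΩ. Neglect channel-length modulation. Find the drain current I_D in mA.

I_D = 6.35 mA

V_SG = V_DD − V_G = 3.37 − 1.13 = 2.24 V, so V_ov = 2.24 − 0.46 = 1.78 V.
Assume saturation: I_D = ½ k_p V_ov² = 0.5 × 5.42 × 1.78² = 8.59 mA, giving V_SD = V_DD − I_D R_D = 3.37 − 8.59 × 0.393 = -0.00444 V.
But -0.00444 V < V_ov = 1.78 V, so the device is actually in triode.
In triode I_D = k_p[V_ov V_SD − ½ V_SD²] and I_D = (V_DD − V_SD)/R_D. Equating: 1.07 V_SD² − 4.792 V_SD + 3.37 = 0, giving V_SD = 0.873 V (the root below V_ov).
I_D = (3.37 − 0.873) / 0.393 = 6.35 mA.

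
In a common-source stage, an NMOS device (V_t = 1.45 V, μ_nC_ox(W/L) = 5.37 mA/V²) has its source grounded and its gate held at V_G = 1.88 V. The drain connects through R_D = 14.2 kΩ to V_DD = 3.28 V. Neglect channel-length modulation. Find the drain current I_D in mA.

I_D = 0.223 mA

V_GS = V_G = 1.88 V, so V_ov = 1.88 − 1.45 = 0.43 V.
Assume saturation: I_D = ½ k_n V_ov² = 0.5 × 5.37 × 0.43² = 0.496 mA, giving V_DS = V_DD − I_D R_D = 3.28 − 0.496 × 14.2 = -3.77 V.
But -3.77 V < V_ov = 0.43 V, so the device is actually in triode.
In triode I_D = k_n[V_ov V_DS − ½ V_DS²] and I_D = (V_DD − V_DS)/R_D. Equating: 38.1 V_DS² − 33.79 V_DS + 3.28 = 0, giving V_DS = 0.111 V (the root below V_ov).
I_D = (3.28 − 0.111) / 14.2 = 0.223 mA.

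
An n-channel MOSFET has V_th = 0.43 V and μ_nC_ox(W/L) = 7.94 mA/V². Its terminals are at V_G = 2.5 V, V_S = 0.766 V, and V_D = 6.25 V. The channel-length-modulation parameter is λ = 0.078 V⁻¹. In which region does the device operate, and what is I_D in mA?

Saturation; I_D = 9.64 mA

V_GS = V_G − V_S = 2.5 − 0.766 = 1.73 V; V_DS = V_D − V_S = 6.25 − 0.766 = 5.48 V.
V_ov = V_GS − V_th = 1.73 − 0.43 = 1.3 V.
Since V_DS = 5.48 V ≥ V_ov = 1.3 V, the device is in saturation.
I_D = ½ k_n V_ov² (1 + λ V_DS) = 0.5 × 7.94 × 1.3² × (1 + 0.078 × 5.48) = 9.64 mA.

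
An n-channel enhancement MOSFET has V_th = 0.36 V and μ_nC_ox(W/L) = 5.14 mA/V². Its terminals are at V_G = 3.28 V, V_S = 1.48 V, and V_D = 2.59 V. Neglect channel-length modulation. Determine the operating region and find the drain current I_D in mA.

Triode; I_D = 5.05 mA

V_GS = V_G − V_S = 3.28 − 1.48 = 1.8 V; V_DS = V_D − V_S = 2.59 − 1.48 = 1.11 V.
V_ov = V_GS − V_th = 1.8 − 0.36 = 1.44 V.
Since V_DS = 1.11 V < V_ov = 1.44 V, the device is in the triode region.
I_D = k_n [V_ov · V_DS − ½ V_DS²] = 5.14 × [1.44 × 1.11 − 0.5 × 1.11²] = 5.05 mA.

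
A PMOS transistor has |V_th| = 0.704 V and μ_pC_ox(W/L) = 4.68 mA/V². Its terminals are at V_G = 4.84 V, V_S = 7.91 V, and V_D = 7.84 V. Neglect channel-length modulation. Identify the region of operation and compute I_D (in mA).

V_SG = V_S − V_G = 7.91 − 4.84 = 3.07 V; V_SD = V_S − V_D = 7.91 − 7.84 = 0.07 V.
V_ov = V_SG − |V_th| = 3.07 − 0.704 = 2.37 V.
Since V_SD = 0.07 V < V_ov = 2.37 V, the device is in the triode region.
I_D = k_p [V_ov · V_SD − ½ V_SD²] = 4.68 × [2.37 × 0.07 − 0.5 × 0.07²] = 0.764 mA.

Triode; I_D = 0.764 mA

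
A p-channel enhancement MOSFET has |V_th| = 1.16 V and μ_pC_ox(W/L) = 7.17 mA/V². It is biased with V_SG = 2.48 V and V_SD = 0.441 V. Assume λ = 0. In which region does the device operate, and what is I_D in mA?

Triode; I_D = 3.48 mA

V_ov = V_SG − |V_th| = 2.48 − 1.16 = 1.32 V.
Since V_SD = 0.441 V < V_ov = 1.32 V, the device is in the triode region.
I_D = k_p [V_ov · V_SD − ½ V_SD²] = 7.17 × [1.32 × 0.441 − 0.5 × 0.441²] = 3.48 mA.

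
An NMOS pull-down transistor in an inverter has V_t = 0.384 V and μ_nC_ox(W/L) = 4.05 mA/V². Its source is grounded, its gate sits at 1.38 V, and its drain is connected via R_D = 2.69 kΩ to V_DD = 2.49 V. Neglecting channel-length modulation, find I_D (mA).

I_D = 0.838 mA

V_GS = V_G = 1.38 V, so V_ov = 1.38 − 0.384 = 0.996 V.
Assume saturation: I_D = ½ k_n V_ov² = 0.5 × 4.05 × 0.996² = 2.01 mA, giving V_DS = V_DD − I_D R_D = 2.49 − 2.01 × 2.69 = -2.91 V.
But -2.91 V < V_ov = 0.996 V, so the device is actually in triode.
In triode I_D = k_n[V_ov V_DS − ½ V_DS²] and I_D = (V_DD − V_DS)/R_D. Equating: 5.45 V_DS² − 11.85 V_DS + 2.49 = 0, giving V_DS = 0.236 V (the root below V_ov).
I_D = (2.49 − 0.236) / 2.69 = 0.838 mA.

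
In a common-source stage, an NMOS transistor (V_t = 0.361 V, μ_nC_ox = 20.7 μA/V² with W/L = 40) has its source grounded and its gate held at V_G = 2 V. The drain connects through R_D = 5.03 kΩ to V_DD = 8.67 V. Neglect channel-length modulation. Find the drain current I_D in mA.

I_D = 1.11 mA

V_GS = V_G = 2 V, so V_ov = 2 − 0.361 = 1.64 V.
k_n = μ_nC_ox · (W/L) = 0.828 mA/V².
Assume saturation: I_D = ½ k_n V_ov² = 0.5 × 0.828 × 1.64² = 1.11 mA, giving V_DS = V_DD − I_D R_D = 8.67 − 1.11 × 5.03 = 3.08 V.
V_DS = 3.08 V ≥ V_ov = 1.64 V, confirming saturation.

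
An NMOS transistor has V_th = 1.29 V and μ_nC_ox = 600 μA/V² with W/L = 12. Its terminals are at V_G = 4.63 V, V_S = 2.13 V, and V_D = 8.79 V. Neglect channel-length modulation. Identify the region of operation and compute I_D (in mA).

V_GS = V_G − V_S = 4.63 − 2.13 = 2.5 V; V_DS = V_D − V_S = 8.79 − 2.13 = 6.66 V.
k_n = μ_nC_ox · (W/L) = 7.2 mA/V².
V_ov = V_GS − V_th = 2.5 − 1.29 = 1.21 V.
Since V_DS = 6.66 V ≥ V_ov = 1.21 V, the device is in saturation.
I_D = ½ k_n V_ov² = 0.5 × 7.2 × 1.21² = 5.27 mA.

Saturation; I_D = 5.27 mA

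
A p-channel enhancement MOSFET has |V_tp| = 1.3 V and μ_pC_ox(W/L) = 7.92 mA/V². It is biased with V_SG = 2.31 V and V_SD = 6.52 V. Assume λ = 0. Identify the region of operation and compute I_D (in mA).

Saturation; I_D = 4.04 mA

V_ov = V_SG − |V_tp| = 2.31 − 1.3 = 1.01 V.
Since V_SD = 6.52 V ≥ V_ov = 1.01 V, the device is in saturation.
I_D = ½ k_p V_ov² = 0.5 × 7.92 × 1.01² = 4.04 mA.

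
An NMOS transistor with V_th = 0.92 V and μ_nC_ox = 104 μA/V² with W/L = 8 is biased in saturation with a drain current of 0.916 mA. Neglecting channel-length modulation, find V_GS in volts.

k_n = μ_nC_ox · (W/L) = 0.832 mA/V².
In saturation I_D = ½ k_n (V_GS − V_th)², so V_GS − V_th = √(2 I_D / k_n) = √(2 × 0.916 / 0.832) = 1.48 V.
V_GS = 0.92 + 1.48 = 2.4 V.

V_GS = 2.40 V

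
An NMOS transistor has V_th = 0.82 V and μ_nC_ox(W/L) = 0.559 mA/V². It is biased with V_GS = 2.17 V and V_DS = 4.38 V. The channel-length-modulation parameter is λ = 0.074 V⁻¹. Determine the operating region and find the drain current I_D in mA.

V_ov = V_GS − V_th = 2.17 − 0.82 = 1.35 V.
Since V_DS = 4.38 V ≥ V_ov = 1.35 V, the device is in saturation.
I_D = ½ k_n V_ov² (1 + λ V_DS) = 0.5 × 0.559 × 1.35² × (1 + 0.074 × 4.38) = 0.674 mA.

Saturation; I_D = 0.674 mA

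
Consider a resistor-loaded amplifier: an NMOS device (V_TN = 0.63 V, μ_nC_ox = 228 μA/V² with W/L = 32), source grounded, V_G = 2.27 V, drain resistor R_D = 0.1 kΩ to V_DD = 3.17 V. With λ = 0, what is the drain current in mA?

V_GS = V_G = 2.27 V, so V_ov = 2.27 − 0.63 = 1.64 V.
k_n = μ_nC_ox · (W/L) = 7.296 mA/V².
Assume saturation: I_D = ½ k_n V_ov² = 0.5 × 7.296 × 1.64² = 9.81 mA, giving V_DS = V_DD − I_D R_D = 3.17 − 9.81 × 0.1 = 2.19 V.
V_DS = 2.19 V ≥ V_ov = 1.64 V, confirming saturation.

I_D = 9.81 mA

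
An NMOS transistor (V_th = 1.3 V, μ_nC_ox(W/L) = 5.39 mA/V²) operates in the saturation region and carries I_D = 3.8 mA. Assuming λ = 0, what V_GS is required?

V_GS = 2.49 V

In saturation I_D = ½ k_n (V_GS − V_th)², so V_GS − V_th = √(2 I_D / k_n) = √(2 × 3.8 / 5.39) = 1.19 V.
V_GS = 1.3 + 1.19 = 2.49 V.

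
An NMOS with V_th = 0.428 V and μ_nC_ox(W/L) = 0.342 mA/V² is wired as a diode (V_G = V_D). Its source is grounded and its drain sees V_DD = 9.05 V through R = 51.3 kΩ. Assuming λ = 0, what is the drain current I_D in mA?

I_D = 0.150 mA

With gate tied to drain, V_GS = V_DS ≥ V_GS − V_th, so the device is in saturation.
KCL at the drain: ½ k_n (V_GS − V_th)² = (V_DD − V_GS)/R.
Let x = V_GS − 0.428. Then 8.77 x² + x − 8.622 = 0, giving x = 0.936 V (positive root), so V_GS = 1.36 V.
I_D = (V_DD − V_GS)/R = (9.05 − 1.36) / 51.3 = 0.15 mA.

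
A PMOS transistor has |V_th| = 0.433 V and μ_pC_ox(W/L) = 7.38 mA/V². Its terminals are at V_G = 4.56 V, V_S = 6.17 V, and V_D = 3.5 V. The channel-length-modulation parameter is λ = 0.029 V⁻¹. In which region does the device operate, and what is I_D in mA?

V_SG = V_S − V_G = 6.17 − 4.56 = 1.61 V; V_SD = V_S − V_D = 6.17 − 3.5 = 2.67 V.
V_ov = V_SG − |V_th| = 1.61 − 0.433 = 1.18 V.
Since V_SD = 2.67 V ≥ V_ov = 1.18 V, the device is in saturation.
I_D = ½ k_p V_ov² (1 + λ V_SD) = 0.5 × 7.38 × 1.18² × (1 + 0.029 × 2.67) = 5.51 mA.

Saturation; I_D = 5.51 mA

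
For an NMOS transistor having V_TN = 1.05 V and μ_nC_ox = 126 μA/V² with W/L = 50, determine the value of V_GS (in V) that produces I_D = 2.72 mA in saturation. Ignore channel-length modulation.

V_GS = 1.98 V

k_n = μ_nC_ox · (W/L) = 6.3 mA/V².
In saturation I_D = ½ k_n (V_GS − V_TN)², so V_GS − V_TN = √(2 I_D / k_n) = √(2 × 2.72 / 6.3) = 0.929 V.
V_GS = 1.05 + 0.929 = 1.98 V.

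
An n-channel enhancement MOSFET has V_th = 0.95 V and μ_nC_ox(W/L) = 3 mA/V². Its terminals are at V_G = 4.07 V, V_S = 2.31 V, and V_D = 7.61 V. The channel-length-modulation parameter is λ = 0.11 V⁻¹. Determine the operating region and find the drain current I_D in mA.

V_GS = V_G − V_S = 4.07 − 2.31 = 1.76 V; V_DS = V_D − V_S = 7.61 − 2.31 = 5.3 V.
V_ov = V_GS − V_th = 1.76 − 0.95 = 0.81 V.
Since V_DS = 5.3 V ≥ V_ov = 0.81 V, the device is in saturation.
I_D = ½ k_n V_ov² (1 + λ V_DS) = 0.5 × 3 × 0.81² × (1 + 0.11 × 5.3) = 1.56 mA.

Saturation; I_D = 1.56 mA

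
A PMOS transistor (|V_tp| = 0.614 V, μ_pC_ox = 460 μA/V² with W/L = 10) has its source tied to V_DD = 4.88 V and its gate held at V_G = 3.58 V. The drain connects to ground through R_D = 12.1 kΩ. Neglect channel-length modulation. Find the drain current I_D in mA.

I_D = 0.392 mA

V_SG = V_DD − V_G = 4.88 − 3.58 = 1.3 V, so V_ov = 1.3 − 0.614 = 0.686 V.
k_p = μ_pC_ox · (W/L) = 4.6 mA/V².
Assume saturation: I_D = ½ k_p V_ov² = 0.5 × 4.6 × 0.686² = 1.08 mA, giving V_SD = V_DD − I_D R_D = 4.88 − 1.08 × 12.1 = -8.22 V.
But -8.22 V < V_ov = 0.686 V, so the device is actually in triode.
In triode I_D = k_p[V_ov V_SD − ½ V_SD²] and I_D = (V_DD − V_SD)/R_D. Equating: 27.8 V_SD² − 39.18 V_SD + 4.88 = 0, giving V_SD = 0.138 V (the root below V_ov).
I_D = (4.88 − 0.138) / 12.1 = 0.392 mA.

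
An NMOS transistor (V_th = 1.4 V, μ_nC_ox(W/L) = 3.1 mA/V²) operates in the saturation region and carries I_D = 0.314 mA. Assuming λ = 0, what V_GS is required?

V_GS = 1.85 V

In saturation I_D = ½ k_n (V_GS − V_th)², so V_GS − V_th = √(2 I_D / k_n) = √(2 × 0.314 / 3.1) = 0.45 V.
V_GS = 1.4 + 0.45 = 1.85 V.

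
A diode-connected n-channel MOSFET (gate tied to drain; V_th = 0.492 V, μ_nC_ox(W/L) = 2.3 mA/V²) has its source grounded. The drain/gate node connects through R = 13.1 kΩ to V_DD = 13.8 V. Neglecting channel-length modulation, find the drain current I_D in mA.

With gate tied to drain, V_GS = V_DS ≥ V_GS − V_th, so the device is in saturation.
KCL at the drain: ½ k_n (V_GS − V_th)² = (V_DD − V_GS)/R.
Let x = V_GS − 0.492. Then 15.1 x² + x − 13.31 = 0, giving x = 0.907 V (positive root), so V_GS = 1.4 V.
I_D = (V_DD − V_GS)/R = (13.8 − 1.4) / 13.1 = 0.947 mA.

I_D = 0.947 mA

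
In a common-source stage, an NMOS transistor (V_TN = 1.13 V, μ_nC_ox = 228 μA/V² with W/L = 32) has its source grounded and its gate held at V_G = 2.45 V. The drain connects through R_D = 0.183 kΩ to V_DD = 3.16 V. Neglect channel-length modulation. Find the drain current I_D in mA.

I_D = 6.36 mA

V_GS = V_G = 2.45 V, so V_ov = 2.45 − 1.13 = 1.32 V.
k_n = μ_nC_ox · (W/L) = 7.296 mA/V².
Assume saturation: I_D = ½ k_n V_ov² = 0.5 × 7.296 × 1.32² = 6.36 mA, giving V_DS = V_DD − I_D R_D = 3.16 − 6.36 × 0.183 = 2 V.
V_DS = 2 V ≥ V_ov = 1.32 V, confirming saturation.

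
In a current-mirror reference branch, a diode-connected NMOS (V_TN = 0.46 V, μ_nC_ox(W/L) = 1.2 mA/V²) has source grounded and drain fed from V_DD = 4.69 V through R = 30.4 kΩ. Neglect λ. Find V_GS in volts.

With gate tied to drain, V_GS = V_DS ≥ V_GS − V_TN, so the device is in saturation.
KCL at the drain: ½ k_n (V_GS − V_TN)² = (V_DD − V_GS)/R.
Let x = V_GS − 0.46. Then 18.2 x² + x − 4.23 = 0, giving x = 0.455 V (positive root), so V_GS = 0.915 V.
I_D = (V_DD − V_GS)/R = (4.69 − 0.915) / 30.4 = 0.124 mA.

V_GS = 0.915 V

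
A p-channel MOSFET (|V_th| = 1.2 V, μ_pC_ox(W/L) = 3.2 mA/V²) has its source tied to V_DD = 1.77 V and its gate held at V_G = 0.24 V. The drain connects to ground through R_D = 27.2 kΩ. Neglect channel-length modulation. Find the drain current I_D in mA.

I_D = 0.0627 mA

V_SG = V_DD − V_G = 1.77 − 0.24 = 1.53 V, so V_ov = 1.53 − 1.2 = 0.33 V.
Assume saturation: I_D = ½ k_p V_ov² = 0.5 × 3.2 × 0.33² = 0.174 mA, giving V_SD = V_DD − I_D R_D = 1.77 − 0.174 × 27.2 = -2.97 V.
But -2.97 V < V_ov = 0.33 V, so the device is actually in triode.
In triode I_D = k_p[V_ov V_SD − ½ V_SD²] and I_D = (V_DD − V_SD)/R_D. Equating: 43.5 V_SD² − 29.72 V_SD + 1.77 = 0, giving V_SD = 0.0659 V (the root below V_ov).
I_D = (1.77 − 0.0659) / 27.2 = 0.0627 mA.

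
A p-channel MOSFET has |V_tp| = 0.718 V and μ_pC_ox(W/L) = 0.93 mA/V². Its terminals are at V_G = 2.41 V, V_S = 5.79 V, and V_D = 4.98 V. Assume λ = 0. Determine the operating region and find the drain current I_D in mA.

Triode; I_D = 1.70 mA

V_SG = V_S − V_G = 5.79 − 2.41 = 3.38 V; V_SD = V_S − V_D = 5.79 − 4.98 = 0.81 V.
V_ov = V_SG − |V_tp| = 3.38 − 0.718 = 2.66 V.
Since V_SD = 0.81 V < V_ov = 2.66 V, the device is in the triode region.
I_D = k_p [V_ov · V_SD − ½ V_SD²] = 0.93 × [2.66 × 0.81 − 0.5 × 0.81²] = 1.7 mA.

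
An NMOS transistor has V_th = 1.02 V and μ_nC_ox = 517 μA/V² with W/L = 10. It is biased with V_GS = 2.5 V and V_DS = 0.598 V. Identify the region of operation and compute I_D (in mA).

k_n = μ_nC_ox · (W/L) = 5.17 mA/V².
V_ov = V_GS − V_th = 2.5 − 1.02 = 1.48 V.
Since V_DS = 0.598 V < V_ov = 1.48 V, the device is in the triode region.
I_D = k_n [V_ov · V_DS − ½ V_DS²] = 5.17 × [1.48 × 0.598 − 0.5 × 0.598²] = 3.65 mA.

Triode; I_D = 3.65 mA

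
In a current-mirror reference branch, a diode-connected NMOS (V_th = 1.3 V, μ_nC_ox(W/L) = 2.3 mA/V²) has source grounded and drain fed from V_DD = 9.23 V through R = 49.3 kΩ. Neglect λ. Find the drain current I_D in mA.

I_D = 0.153 mA

With gate tied to drain, V_GS = V_DS ≥ V_GS − V_th, so the device is in saturation.
KCL at the drain: ½ k_n (V_GS − V_th)² = (V_DD − V_GS)/R.
Let x = V_GS − 1.3. Then 56.7 x² + x − 7.93 = 0, giving x = 0.365 V (positive root), so V_GS = 1.67 V.
I_D = (V_DD − V_GS)/R = (9.23 − 1.67) / 49.3 = 0.153 mA.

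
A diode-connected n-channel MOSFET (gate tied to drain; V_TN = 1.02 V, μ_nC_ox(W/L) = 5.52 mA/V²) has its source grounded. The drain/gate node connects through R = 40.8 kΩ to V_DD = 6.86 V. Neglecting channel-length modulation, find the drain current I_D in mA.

I_D = 0.138 mA

With gate tied to drain, V_GS = V_DS ≥ V_GS − V_TN, so the device is in saturation.
KCL at the drain: ½ k_n (V_GS − V_TN)² = (V_DD − V_GS)/R.
Let x = V_GS − 1.02. Then 113 x² + x − 5.84 = 0, giving x = 0.223 V (positive root), so V_GS = 1.24 V.
I_D = (V_DD − V_GS)/R = (6.86 − 1.24) / 40.8 = 0.138 mA.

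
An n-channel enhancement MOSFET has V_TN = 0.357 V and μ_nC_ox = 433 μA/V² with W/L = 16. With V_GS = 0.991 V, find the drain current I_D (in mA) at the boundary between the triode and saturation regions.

I_D = 1.39 mA

At the boundary V_DS = V_ov = V_GS − V_TN = 0.991 − 0.357 = 0.634 V.
k_n = μ_nC_ox · (W/L) = 6.928 mA/V².
I_D = ½ k_n V_ov² = 0.5 × 6.928 × 0.634² = 1.39 mA.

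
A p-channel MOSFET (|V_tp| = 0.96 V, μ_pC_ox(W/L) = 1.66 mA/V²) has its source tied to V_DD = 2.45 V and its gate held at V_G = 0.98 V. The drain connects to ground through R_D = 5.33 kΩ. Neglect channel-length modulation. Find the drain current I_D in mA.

I_D = 0.216 mA

V_SG = V_DD − V_G = 2.45 − 0.98 = 1.47 V, so V_ov = 1.47 − 0.96 = 0.51 V.
Assume saturation: I_D = ½ k_p V_ov² = 0.5 × 1.66 × 0.51² = 0.216 mA, giving V_SD = V_DD − I_D R_D = 2.45 − 0.216 × 5.33 = 1.3 V.
V_SD = 1.3 V ≥ V_ov = 0.51 V, confirming saturation.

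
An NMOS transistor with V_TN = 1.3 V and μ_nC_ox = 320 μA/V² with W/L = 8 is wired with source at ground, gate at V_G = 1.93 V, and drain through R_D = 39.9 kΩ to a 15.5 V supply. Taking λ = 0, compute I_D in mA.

I_D = 0.381 mA

V_GS = V_G = 1.93 V, so V_ov = 1.93 − 1.3 = 0.63 V.
k_n = μ_nC_ox · (W/L) = 2.56 mA/V².
Assume saturation: I_D = ½ k_n V_ov² = 0.5 × 2.56 × 0.63² = 0.508 mA, giving V_DS = V_DD − I_D R_D = 15.5 − 0.508 × 39.9 = -4.77 V.
But -4.77 V < V_ov = 0.63 V, so the device is actually in triode.
In triode I_D = k_n[V_ov V_DS − ½ V_DS²] and I_D = (V_DD − V_DS)/R_D. Equating: 51.1 V_DS² − 65.35 V_DS + 15.5 = 0, giving V_DS = 0.314 V (the root below V_ov).
I_D = (15.5 − 0.314) / 39.9 = 0.381 mA.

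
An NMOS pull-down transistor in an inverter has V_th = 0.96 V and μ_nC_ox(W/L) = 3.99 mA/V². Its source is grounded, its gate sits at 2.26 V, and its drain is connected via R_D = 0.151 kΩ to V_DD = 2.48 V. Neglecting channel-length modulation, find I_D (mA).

V_GS = V_G = 2.26 V, so V_ov = 2.26 − 0.96 = 1.3 V.
Assume saturation: I_D = ½ k_n V_ov² = 0.5 × 3.99 × 1.3² = 3.37 mA, giving V_DS = V_DD − I_D R_D = 2.48 − 3.37 × 0.151 = 1.97 V.
V_DS = 1.97 V ≥ V_ov = 1.3 V, confirming saturation.

I_D = 3.37 mA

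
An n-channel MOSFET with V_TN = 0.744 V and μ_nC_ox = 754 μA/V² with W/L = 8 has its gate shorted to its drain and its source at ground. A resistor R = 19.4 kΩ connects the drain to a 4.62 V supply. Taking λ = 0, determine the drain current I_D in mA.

With gate tied to drain, V_GS = V_DS ≥ V_GS − V_TN, so the device is in saturation.
k_n = μ_nC_ox · (W/L) = 6.032 mA/V².
KCL at the drain: ½ k_n (V_GS − V_TN)² = (V_DD − V_GS)/R.
Let x = V_GS − 0.744. Then 58.5 x² + x − 3.876 = 0, giving x = 0.249 V (positive root), so V_GS = 0.993 V.
I_D = (V_DD − V_GS)/R = (4.62 − 0.993) / 19.4 = 0.187 mA.

I_D = 0.187 mA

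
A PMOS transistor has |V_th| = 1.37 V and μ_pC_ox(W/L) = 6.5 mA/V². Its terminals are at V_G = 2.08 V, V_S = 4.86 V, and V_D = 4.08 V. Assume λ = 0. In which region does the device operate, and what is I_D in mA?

Triode; I_D = 5.17 mA

V_SG = V_S − V_G = 4.86 − 2.08 = 2.78 V; V_SD = V_S − V_D = 4.86 − 4.08 = 0.78 V.
V_ov = V_SG − |V_th| = 2.78 − 1.37 = 1.41 V.
Since V_SD = 0.78 V < V_ov = 1.41 V, the device is in the triode region.
I_D = k_p [V_ov · V_SD − ½ V_SD²] = 6.5 × [1.41 × 0.78 − 0.5 × 0.78²] = 5.17 mA.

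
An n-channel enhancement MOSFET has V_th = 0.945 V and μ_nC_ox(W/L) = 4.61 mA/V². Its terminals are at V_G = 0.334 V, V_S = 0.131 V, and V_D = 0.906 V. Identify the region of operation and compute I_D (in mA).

V_GS = V_G − V_S = 0.334 − 0.131 = 0.203 V; V_DS = V_D − V_S = 0.906 − 0.131 = 0.775 V.
V_GS = 0.203 V < V_th = 0.945 V, so the transistor is in cutoff.

Cutoff; I_D = 0 mA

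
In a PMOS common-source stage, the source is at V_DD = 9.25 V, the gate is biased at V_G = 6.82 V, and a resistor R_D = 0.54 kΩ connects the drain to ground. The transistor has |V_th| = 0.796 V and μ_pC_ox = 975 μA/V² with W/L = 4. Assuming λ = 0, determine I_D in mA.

V_SG = V_DD − V_G = 9.25 − 6.82 = 2.43 V, so V_ov = 2.43 − 0.796 = 1.63 V.
k_p = μ_pC_ox · (W/L) = 3.9 mA/V².
Assume saturation: I_D = ½ k_p V_ov² = 0.5 × 3.9 × 1.63² = 5.21 mA, giving V_SD = V_DD − I_D R_D = 9.25 − 5.21 × 0.54 = 6.44 V.
V_SD = 6.44 V ≥ V_ov = 1.63 V, confirming saturation.

I_D = 5.21 mA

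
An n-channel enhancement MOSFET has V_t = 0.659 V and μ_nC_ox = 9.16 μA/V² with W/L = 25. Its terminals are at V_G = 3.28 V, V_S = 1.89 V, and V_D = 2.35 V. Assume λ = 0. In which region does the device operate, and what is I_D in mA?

V_GS = V_G − V_S = 3.28 − 1.89 = 1.39 V; V_DS = V_D − V_S = 2.35 − 1.89 = 0.46 V.
k_n = μ_nC_ox · (W/L) = 0.229 mA/V².
V_ov = V_GS − V_t = 1.39 − 0.659 = 0.731 V.
Since V_DS = 0.46 V < V_ov = 0.731 V, the device is in the triode region.
I_D = k_n [V_ov · V_DS − ½ V_DS²] = 0.229 × [0.731 × 0.46 − 0.5 × 0.46²] = 0.0528 mA.

Triode; I_D = 0.0528 mA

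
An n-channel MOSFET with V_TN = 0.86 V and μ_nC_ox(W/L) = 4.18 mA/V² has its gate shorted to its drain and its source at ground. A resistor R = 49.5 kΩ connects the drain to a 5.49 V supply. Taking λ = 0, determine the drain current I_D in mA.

With gate tied to drain, V_GS = V_DS ≥ V_GS − V_TN, so the device is in saturation.
KCL at the drain: ½ k_n (V_GS − V_TN)² = (V_DD − V_GS)/R.
Let x = V_GS − 0.86. Then 103 x² + x − 4.63 = 0, giving x = 0.207 V (positive root), so V_GS = 1.07 V.
I_D = (V_DD − V_GS)/R = (5.49 − 1.07) / 49.5 = 0.0894 mA.

I_D = 0.0894 mA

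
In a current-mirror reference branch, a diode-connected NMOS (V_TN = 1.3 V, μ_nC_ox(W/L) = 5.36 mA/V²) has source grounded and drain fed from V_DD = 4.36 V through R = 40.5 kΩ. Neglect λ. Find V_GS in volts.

With gate tied to drain, V_GS = V_DS ≥ V_GS − V_TN, so the device is in saturation.
KCL at the drain: ½ k_n (V_GS − V_TN)² = (V_DD − V_GS)/R.
Let x = V_GS − 1.3. Then 109 x² + x − 3.06 = 0, giving x = 0.163 V (positive root), so V_GS = 1.46 V.
I_D = (V_DD − V_GS)/R = (4.36 − 1.46) / 40.5 = 0.0715 mA.

V_GS = 1.46 V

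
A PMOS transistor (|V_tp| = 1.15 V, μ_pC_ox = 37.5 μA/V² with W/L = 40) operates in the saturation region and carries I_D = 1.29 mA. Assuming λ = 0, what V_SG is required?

V_SG = 2.46 V

k_p = μ_pC_ox · (W/L) = 1.5 mA/V².
In saturation I_D = ½ k_p (V_SG − |V_tp|)², so V_SG − |V_tp| = √(2 I_D / k_p) = √(2 × 1.29 / 1.5) = 1.31 V.
V_SG = 1.15 + 1.31 = 2.46 V.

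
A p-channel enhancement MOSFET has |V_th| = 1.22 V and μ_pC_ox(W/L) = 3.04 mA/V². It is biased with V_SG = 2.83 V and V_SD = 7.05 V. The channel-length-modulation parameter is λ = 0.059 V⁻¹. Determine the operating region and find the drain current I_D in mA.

Saturation; I_D = 5.58 mA

V_ov = V_SG − |V_th| = 2.83 − 1.22 = 1.61 V.
Since V_SD = 7.05 V ≥ V_ov = 1.61 V, the device is in saturation.
I_D = ½ k_p V_ov² (1 + λ V_SD) = 0.5 × 3.04 × 1.61² × (1 + 0.059 × 7.05) = 5.58 mA.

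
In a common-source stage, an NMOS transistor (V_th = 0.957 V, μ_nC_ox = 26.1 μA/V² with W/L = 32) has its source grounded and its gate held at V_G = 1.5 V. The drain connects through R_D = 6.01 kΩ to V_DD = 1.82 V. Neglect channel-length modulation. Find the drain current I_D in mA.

I_D = 0.123 mA

V_GS = V_G = 1.5 V, so V_ov = 1.5 − 0.957 = 0.543 V.
k_n = μ_nC_ox · (W/L) = 0.8352 mA/V².
Assume saturation: I_D = ½ k_n V_ov² = 0.5 × 0.8352 × 0.543² = 0.123 mA, giving V_DS = V_DD − I_D R_D = 1.82 − 0.123 × 6.01 = 1.08 V.
V_DS = 1.08 V ≥ V_ov = 0.543 V, confirming saturation.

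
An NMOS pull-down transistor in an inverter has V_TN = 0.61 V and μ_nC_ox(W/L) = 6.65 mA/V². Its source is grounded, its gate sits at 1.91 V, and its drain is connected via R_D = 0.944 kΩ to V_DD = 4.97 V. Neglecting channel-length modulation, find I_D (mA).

I_D = 4.50 mA

V_GS = V_G = 1.91 V, so V_ov = 1.91 − 0.61 = 1.3 V.
Assume saturation: I_D = ½ k_n V_ov² = 0.5 × 6.65 × 1.3² = 5.62 mA, giving V_DS = V_DD − I_D R_D = 4.97 − 5.62 × 0.944 = -0.335 V.
But -0.335 V < V_ov = 1.3 V, so the device is actually in triode.
In triode I_D = k_n[V_ov V_DS − ½ V_DS²] and I_D = (V_DD − V_DS)/R_D. Equating: 3.14 V_DS² − 9.161 V_DS + 4.97 = 0, giving V_DS = 0.72 V (the root below V_ov).
I_D = (4.97 − 0.72) / 0.944 = 4.5 mA.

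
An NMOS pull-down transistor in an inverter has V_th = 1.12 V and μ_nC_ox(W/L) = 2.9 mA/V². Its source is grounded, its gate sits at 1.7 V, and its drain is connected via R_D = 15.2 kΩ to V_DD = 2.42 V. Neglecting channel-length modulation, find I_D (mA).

I_D = 0.153 mA

V_GS = V_G = 1.7 V, so V_ov = 1.7 − 1.12 = 0.58 V.
Assume saturation: I_D = ½ k_n V_ov² = 0.5 × 2.9 × 0.58² = 0.488 mA, giving V_DS = V_DD − I_D R_D = 2.42 − 0.488 × 15.2 = -4.99 V.
But -4.99 V < V_ov = 0.58 V, so the device is actually in triode.
In triode I_D = k_n[V_ov V_DS − ½ V_DS²] and I_D = (V_DD − V_DS)/R_D. Equating: 22 V_DS² − 26.57 V_DS + 2.42 = 0, giving V_DS = 0.0993 V (the root below V_ov).
I_D = (2.42 − 0.0993) / 15.2 = 0.153 mA.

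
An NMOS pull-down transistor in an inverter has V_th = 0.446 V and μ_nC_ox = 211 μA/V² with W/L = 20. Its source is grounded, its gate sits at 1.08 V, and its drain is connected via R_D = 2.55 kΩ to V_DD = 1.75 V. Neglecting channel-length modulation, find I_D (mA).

I_D = 0.578 mA

V_GS = V_G = 1.08 V, so V_ov = 1.08 − 0.446 = 0.634 V.
k_n = μ_nC_ox · (W/L) = 4.22 mA/V².
Assume saturation: I_D = ½ k_n V_ov² = 0.5 × 4.22 × 0.634² = 0.848 mA, giving V_DS = V_DD − I_D R_D = 1.75 − 0.848 × 2.55 = -0.413 V.
But -0.413 V < V_ov = 0.634 V, so the device is actually in triode.
In triode I_D = k_n[V_ov V_DS − ½ V_DS²] and I_D = (V_DD − V_DS)/R_D. Equating: 5.38 V_DS² − 7.822 V_DS + 1.75 = 0, giving V_DS = 0.276 V (the root below V_ov).
I_D = (1.75 − 0.276) / 2.55 = 0.578 mA.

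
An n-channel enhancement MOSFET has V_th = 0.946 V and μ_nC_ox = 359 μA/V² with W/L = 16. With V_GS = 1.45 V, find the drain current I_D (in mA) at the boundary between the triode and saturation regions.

At the boundary V_DS = V_ov = V_GS − V_th = 1.45 − 0.946 = 0.504 V.
k_n = μ_nC_ox · (W/L) = 5.744 mA/V².
I_D = ½ k_n V_ov² = 0.5 × 5.744 × 0.504² = 0.73 mA.

I_D = 0.730 mA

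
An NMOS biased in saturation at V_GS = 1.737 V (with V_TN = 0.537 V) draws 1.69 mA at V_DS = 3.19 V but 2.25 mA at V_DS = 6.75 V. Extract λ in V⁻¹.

λ = 0.132 V⁻¹

With V_GS fixed, I_D ∝ (1 + λ V_DS) in saturation, so I_D2/I_D1 = (1 + λ V_DS2)/(1 + λ V_DS1).
2.25/1.69 = 1.331 = (1 + 6.75 λ)/(1 + 3.19 λ).
Solving: λ (I_D1 V_DS2 − I_D2 V_DS1) = I_D2 − I_D1, so λ = (2.25 − 1.69) / (1.69 × 6.75 − 2.25 × 3.19) = 0.56 / 4.23 = 0.132 V⁻¹.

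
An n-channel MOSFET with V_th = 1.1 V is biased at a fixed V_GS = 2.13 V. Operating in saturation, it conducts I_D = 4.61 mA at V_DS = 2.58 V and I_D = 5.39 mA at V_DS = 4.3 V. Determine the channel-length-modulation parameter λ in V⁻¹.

With V_GS fixed, I_D ∝ (1 + λ V_DS) in saturation, so I_D2/I_D1 = (1 + λ V_DS2)/(1 + λ V_DS1).
5.39/4.61 = 1.169 = (1 + 4.3 λ)/(1 + 2.58 λ).
Solving: λ (I_D1 V_DS2 − I_D2 V_DS1) = I_D2 − I_D1, so λ = (5.39 − 4.61) / (4.61 × 4.3 − 5.39 × 2.58) = 0.78 / 5.92 = 0.132 V⁻¹.

λ = 0.132 V⁻¹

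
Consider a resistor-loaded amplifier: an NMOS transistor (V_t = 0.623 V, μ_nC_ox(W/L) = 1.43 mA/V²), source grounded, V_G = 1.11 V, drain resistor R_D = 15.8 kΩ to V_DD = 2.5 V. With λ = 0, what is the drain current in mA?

I_D = 0.140 mA

V_GS = V_G = 1.11 V, so V_ov = 1.11 − 0.623 = 0.487 V.
Assume saturation: I_D = ½ k_n V_ov² = 0.5 × 1.43 × 0.487² = 0.17 mA, giving V_DS = V_DD − I_D R_D = 2.5 − 0.17 × 15.8 = -0.179 V.
But -0.179 V < V_ov = 0.487 V, so the device is actually in triode.
In triode I_D = k_n[V_ov V_DS − ½ V_DS²] and I_D = (V_DD − V_DS)/R_D. Equating: 11.3 V_DS² − 12 V_DS + 2.5 = 0, giving V_DS = 0.284 V (the root below V_ov).
I_D = (2.5 − 0.284) / 15.8 = 0.14 mA.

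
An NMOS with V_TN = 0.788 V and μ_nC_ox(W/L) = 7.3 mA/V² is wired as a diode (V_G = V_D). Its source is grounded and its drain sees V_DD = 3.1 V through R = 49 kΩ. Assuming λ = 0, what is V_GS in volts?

With gate tied to drain, V_GS = V_DS ≥ V_GS − V_TN, so the device is in saturation.
KCL at the drain: ½ k_n (V_GS − V_TN)² = (V_DD − V_GS)/R.
Let x = V_GS − 0.788. Then 179 x² + x − 2.312 = 0, giving x = 0.111 V (positive root), so V_GS = 0.899 V.
I_D = (V_DD − V_GS)/R = (3.1 − 0.899) / 49 = 0.0449 mA.

V_GS = 0.899 V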